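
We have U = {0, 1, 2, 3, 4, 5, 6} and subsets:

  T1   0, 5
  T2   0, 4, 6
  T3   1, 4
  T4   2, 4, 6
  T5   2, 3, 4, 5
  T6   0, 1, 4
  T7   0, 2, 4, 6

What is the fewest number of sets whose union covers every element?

T2, T3, T5 together cover {0, 1, 2, 3, 4, 5, 6} — every element.
No 2 of the 7 sets cover everything (all 21 pairs fall short), so 3 is minimum.

3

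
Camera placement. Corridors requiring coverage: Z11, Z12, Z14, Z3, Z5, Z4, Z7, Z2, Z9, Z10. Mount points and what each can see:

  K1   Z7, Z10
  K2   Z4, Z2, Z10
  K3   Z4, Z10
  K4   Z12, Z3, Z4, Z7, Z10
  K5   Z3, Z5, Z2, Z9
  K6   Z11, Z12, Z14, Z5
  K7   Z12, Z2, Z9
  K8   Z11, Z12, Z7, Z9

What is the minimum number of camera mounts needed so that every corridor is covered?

K4, K5, K6 together cover {Z11, Z12, Z14, Z3, Z5, Z4, Z7, Z2, Z9, Z10} — every corridor.
No 2 of the 8 camera mounts cover everything (all 28 pairs fall short), so 3 is minimum.

3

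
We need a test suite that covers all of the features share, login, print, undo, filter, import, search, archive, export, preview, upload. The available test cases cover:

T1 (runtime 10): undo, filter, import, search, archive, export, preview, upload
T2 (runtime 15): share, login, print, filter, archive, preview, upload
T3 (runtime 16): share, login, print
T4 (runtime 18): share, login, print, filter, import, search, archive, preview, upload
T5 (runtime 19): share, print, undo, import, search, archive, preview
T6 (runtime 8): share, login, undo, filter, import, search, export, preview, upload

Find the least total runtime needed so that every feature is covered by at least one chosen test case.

23

T2, T6 cover every feature at runtime 15 + 8 = 23.
Any cover uses at least 2 test cases; among all covering selections none totals below 23.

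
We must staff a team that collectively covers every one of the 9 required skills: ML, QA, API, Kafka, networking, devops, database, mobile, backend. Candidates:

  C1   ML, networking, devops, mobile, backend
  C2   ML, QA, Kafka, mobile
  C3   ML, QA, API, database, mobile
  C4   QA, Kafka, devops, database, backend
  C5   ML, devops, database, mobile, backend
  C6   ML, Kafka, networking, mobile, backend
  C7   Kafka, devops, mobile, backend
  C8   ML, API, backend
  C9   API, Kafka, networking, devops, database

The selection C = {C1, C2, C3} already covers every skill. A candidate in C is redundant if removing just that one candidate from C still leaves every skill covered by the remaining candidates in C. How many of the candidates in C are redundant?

Drop C1: networking, devops, backend uncovered — not redundant.
Drop C2: Kafka uncovered — not redundant.
Drop C3: API, database uncovered — not redundant.
None of the candidates in C is redundant.

0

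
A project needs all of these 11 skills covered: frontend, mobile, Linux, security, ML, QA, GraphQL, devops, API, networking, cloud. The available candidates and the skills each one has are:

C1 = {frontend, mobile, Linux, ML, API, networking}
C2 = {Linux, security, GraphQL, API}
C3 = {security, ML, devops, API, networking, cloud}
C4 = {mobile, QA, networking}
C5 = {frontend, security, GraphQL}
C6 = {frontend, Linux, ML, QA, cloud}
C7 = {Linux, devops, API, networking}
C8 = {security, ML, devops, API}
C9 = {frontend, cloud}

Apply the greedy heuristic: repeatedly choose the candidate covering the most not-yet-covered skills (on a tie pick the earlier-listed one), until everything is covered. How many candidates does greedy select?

Pick 1: C1 covers 6 new skills (frontend, mobile, Linux, ML, API, networking).
Pick 2: C3 covers 3 new skills (security, devops, cloud).
Pick 3: C2 covers 1 new skills (GraphQL).
Pick 4: C4 covers 1 new skills (QA).
Greedy uses 4 candidates.

4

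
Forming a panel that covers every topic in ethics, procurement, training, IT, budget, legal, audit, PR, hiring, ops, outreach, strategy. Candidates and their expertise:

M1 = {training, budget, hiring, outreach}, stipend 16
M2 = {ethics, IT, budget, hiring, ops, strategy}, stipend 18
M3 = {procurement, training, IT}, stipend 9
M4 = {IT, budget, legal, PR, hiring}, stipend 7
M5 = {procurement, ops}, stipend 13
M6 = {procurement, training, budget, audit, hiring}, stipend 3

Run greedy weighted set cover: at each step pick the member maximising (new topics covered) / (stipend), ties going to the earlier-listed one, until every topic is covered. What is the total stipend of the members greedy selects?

Pick 1: M6 adds 5 new (procurement, training, budget, audit, hiring) at stipend 3 (ratio 5/3).
Pick 2: M4 adds 3 new (IT, legal, PR) at stipend 7 (ratio 3/7).
Pick 3: M2 adds 3 new (ethics, ops, strategy) at stipend 18 (ratio 3/18).
Pick 4: M1 adds 1 new (outreach) at stipend 16 (ratio 1/16).
Greedy total stipend: 3 + 7 + 18 + 16 = 44.

44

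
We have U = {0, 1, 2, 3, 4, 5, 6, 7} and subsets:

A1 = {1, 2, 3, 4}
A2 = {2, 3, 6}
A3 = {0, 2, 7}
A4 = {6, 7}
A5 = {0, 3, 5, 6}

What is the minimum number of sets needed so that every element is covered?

A1, A3, A5 together cover {0, 1, 2, 3, 4, 5, 6, 7} — every element.
No 2 of the 5 sets cover everything (all 10 pairs fall short), so 3 is minimum.

3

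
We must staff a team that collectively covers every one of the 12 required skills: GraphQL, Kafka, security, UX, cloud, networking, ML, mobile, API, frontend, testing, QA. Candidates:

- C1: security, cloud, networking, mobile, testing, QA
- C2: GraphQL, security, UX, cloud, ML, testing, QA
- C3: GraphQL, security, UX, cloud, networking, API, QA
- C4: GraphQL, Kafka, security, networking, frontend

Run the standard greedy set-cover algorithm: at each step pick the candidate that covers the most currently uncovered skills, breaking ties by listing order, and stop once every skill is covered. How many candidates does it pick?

Pick 1: C2 covers 7 new skills (GraphQL, security, UX, cloud, ML, testing, QA).
Pick 2: C4 covers 3 new skills (Kafka, networking, frontend).
Pick 3: C1 covers 1 new skills (mobile).
Pick 4: C3 covers 1 new skills (API).
Greedy uses 4 candidates.

4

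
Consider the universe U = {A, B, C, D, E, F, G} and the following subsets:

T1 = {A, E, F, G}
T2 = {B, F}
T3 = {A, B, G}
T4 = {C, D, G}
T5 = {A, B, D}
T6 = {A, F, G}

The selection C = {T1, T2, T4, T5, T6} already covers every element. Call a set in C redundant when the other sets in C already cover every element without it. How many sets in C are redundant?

Drop T1: E uncovered — not redundant.
Drop T2: the rest still cover every element — redundant.
Drop T4: C uncovered — not redundant.
Drop T5: the rest still cover every element — redundant.
Drop T6: the rest still cover every element — redundant.
3 redundant: T2, T5, T6.

3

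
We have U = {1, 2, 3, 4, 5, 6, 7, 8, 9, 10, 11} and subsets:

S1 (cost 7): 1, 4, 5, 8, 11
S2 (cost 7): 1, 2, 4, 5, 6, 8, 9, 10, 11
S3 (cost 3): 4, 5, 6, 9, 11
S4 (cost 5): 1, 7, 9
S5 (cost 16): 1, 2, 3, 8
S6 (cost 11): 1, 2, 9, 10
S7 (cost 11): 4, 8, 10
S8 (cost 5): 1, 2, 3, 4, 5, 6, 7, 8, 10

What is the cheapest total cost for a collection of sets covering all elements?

8

S3, S8 cover every element at cost 3 + 5 = 8.
Any cover uses at least 2 sets; among all covering selections none totals below 8.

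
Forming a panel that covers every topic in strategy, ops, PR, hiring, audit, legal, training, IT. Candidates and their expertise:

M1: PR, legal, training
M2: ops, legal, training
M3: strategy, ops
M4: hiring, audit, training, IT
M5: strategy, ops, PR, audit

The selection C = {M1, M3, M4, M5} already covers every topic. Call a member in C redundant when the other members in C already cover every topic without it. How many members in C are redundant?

Drop M1: legal uncovered — not redundant.
Drop M3: the rest still cover every topic — redundant.
Drop M4: hiring, IT uncovered — not redundant.
Drop M5: the rest still cover every topic — redundant.
2 redundant: M3, M5.

2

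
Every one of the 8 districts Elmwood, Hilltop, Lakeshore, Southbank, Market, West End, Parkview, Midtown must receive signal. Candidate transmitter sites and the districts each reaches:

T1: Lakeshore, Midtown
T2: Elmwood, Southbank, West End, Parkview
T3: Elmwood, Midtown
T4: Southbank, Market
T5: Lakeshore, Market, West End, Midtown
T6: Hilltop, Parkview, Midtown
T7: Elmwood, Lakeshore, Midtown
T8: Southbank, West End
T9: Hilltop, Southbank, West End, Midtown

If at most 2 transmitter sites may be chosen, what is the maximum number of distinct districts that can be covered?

Choosing T2, T5 covers {Elmwood, Lakeshore, Southbank, Market, West End, Parkview, Midtown} — 7 districts.
No choice of 2 transmitter sites does better; here Hilltop is left uncovered.

7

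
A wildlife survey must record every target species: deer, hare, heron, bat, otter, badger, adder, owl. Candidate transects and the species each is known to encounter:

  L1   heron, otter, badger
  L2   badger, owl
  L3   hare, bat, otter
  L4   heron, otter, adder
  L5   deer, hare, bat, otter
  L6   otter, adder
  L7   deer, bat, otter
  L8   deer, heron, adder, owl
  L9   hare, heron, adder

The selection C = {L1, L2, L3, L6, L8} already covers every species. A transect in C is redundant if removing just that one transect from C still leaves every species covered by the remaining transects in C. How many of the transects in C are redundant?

Drop L1: the rest still cover every species — redundant.
Drop L2: the rest still cover every species — redundant.
Drop L3: hare, bat uncovered — not redundant.
Drop L6: the rest still cover every species — redundant.
Drop L8: deer uncovered — not redundant.
3 redundant: L1, L2, L6.

3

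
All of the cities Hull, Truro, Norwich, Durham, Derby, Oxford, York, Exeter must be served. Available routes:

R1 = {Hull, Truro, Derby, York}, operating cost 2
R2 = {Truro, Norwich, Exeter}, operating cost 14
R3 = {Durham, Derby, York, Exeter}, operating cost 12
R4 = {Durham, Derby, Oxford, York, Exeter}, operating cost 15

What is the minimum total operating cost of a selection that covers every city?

R1, R2, R4 cover every city at operating cost 2 + 14 + 15 = 31.
Any cover uses at least 3 routes; among all covering selections none totals below 31.

31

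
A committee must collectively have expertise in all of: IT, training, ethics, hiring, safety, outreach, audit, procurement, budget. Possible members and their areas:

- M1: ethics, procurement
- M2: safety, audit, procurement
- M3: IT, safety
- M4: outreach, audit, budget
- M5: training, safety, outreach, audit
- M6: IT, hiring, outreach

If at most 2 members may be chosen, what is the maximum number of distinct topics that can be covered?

Choosing M1, M5 covers {training, ethics, safety, outreach, audit, procurement} — 6 topics.
No choice of 2 members does better; here IT, hiring, budget are left uncovered.

6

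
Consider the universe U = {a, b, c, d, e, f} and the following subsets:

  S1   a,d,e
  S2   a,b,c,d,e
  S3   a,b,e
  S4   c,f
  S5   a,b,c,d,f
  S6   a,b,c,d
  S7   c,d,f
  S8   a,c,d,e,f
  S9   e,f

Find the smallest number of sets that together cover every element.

S1, S5 together cover {a, b, c, d, e, f} — every element.
No single set contains all 6 elements, so 2 is optimal.

2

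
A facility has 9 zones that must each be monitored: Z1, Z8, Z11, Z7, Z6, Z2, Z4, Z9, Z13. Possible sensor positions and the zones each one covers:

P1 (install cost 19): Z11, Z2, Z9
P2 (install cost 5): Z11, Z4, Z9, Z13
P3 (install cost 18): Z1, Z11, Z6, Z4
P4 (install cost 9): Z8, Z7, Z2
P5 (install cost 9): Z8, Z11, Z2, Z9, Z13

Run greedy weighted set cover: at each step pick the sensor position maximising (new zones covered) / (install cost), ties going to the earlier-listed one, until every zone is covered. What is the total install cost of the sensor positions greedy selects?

32

Pick 1: P2 adds 4 new (Z11, Z4, Z9, Z13) at install cost 5 (ratio 4/5).
Pick 2: P4 adds 3 new (Z8, Z7, Z2) at install cost 9 (ratio 3/9).
Pick 3: P3 adds 2 new (Z1, Z6) at install cost 18 (ratio 2/18).
Greedy total install cost: 5 + 9 + 18 = 32.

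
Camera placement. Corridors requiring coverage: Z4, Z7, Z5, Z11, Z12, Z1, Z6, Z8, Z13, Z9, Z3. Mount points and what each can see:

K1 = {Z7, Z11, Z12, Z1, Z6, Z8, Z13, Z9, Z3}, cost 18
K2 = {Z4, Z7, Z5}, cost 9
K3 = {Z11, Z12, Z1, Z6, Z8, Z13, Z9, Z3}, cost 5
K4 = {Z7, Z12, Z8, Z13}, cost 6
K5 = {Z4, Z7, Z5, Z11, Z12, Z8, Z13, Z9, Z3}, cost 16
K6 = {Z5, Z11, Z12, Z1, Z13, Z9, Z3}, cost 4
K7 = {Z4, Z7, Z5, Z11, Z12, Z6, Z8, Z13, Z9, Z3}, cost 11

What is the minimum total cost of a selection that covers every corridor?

14

K2, K3 cover every corridor at cost 9 + 5 = 14.
Any cover uses at least 2 camera mounts; among all covering selections none totals below 14.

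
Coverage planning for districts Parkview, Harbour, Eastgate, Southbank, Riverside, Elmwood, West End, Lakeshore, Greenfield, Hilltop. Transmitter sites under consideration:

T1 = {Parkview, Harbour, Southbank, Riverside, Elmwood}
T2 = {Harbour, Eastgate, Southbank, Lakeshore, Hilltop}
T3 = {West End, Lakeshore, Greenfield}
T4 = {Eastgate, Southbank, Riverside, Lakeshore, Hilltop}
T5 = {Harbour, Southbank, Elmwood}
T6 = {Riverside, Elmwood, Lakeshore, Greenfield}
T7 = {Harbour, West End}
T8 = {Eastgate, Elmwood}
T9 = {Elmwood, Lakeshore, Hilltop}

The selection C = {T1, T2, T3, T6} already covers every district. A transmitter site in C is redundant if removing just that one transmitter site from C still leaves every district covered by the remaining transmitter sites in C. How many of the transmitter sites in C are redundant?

1

Drop T1: Parkview uncovered — not redundant.
Drop T2: Eastgate, Hilltop uncovered — not redundant.
Drop T3: West End uncovered — not redundant.
Drop T6: the rest still cover every district — redundant.
1 redundant: T6.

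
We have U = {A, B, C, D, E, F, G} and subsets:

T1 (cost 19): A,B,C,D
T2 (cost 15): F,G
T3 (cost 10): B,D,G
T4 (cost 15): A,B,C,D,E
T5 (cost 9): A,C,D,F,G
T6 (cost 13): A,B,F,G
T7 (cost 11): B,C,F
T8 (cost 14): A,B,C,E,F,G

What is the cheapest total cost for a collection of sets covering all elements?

T5, T8 cover every element at cost 9 + 14 = 23.
Any cover uses at least 2 sets; among all covering selections none totals below 23.

23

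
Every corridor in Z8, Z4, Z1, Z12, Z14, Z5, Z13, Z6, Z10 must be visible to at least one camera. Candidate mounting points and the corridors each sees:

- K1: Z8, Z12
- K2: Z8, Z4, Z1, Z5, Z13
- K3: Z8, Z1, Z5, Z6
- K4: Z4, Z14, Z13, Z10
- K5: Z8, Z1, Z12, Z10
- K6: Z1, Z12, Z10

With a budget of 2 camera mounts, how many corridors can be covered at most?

8

Choosing K3, K4 covers {Z8, Z4, Z1, Z14, Z5, Z13, Z6, Z10} — 8 corridors.
No choice of 2 camera mounts does better; here Z12 is left uncovered.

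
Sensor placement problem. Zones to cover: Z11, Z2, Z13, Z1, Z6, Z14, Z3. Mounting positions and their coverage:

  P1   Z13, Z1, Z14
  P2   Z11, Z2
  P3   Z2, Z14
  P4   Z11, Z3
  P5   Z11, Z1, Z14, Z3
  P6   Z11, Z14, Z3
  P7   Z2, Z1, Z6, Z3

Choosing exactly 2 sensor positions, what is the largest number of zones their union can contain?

Choosing P1, P7 covers {Z2, Z13, Z1, Z6, Z14, Z3} — 6 zones.
No choice of 2 sensor positions does better; here Z11 is left uncovered.

6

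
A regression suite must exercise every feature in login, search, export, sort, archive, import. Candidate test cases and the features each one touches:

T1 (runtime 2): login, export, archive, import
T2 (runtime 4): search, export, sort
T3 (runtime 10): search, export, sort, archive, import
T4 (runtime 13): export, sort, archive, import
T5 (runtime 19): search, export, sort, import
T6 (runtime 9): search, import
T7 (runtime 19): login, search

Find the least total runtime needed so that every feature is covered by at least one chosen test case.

6

T1, T2 cover every feature at runtime 2 + 4 = 6.
Any cover uses at least 2 test cases; among all covering selections none totals below 6.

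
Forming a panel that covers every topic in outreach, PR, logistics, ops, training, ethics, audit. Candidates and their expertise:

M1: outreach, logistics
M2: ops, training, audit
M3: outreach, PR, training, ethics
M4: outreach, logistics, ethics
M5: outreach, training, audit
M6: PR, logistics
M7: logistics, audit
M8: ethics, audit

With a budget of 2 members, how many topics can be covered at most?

6

Choosing M2, M3 covers {outreach, PR, ops, training, ethics, audit} — 6 topics.
No choice of 2 members does better; here logistics is left uncovered.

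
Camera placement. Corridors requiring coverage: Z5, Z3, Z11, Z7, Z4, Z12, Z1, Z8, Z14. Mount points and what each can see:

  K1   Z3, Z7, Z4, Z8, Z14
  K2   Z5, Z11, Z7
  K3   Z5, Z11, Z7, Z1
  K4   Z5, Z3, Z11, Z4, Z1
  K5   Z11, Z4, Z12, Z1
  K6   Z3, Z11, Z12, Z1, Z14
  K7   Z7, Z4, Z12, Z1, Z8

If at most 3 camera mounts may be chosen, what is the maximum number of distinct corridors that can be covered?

9

Choosing K1, K2, K5 covers {Z5, Z3, Z11, Z7, Z4, Z12, Z1, Z8, Z14} — 9 corridors.
That is all 9 corridors.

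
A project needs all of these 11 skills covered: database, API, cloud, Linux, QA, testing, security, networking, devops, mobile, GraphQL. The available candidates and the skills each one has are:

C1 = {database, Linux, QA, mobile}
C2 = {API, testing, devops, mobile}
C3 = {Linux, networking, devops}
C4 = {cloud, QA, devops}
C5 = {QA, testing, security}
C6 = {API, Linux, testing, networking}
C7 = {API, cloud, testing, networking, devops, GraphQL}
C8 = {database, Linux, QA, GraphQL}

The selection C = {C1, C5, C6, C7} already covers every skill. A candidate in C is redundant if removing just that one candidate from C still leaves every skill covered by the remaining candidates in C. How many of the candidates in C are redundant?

1

Drop C1: database, mobile uncovered — not redundant.
Drop C5: security uncovered — not redundant.
Drop C6: the rest still cover every skill — redundant.
Drop C7: cloud, devops, GraphQL uncovered — not redundant.
1 redundant: C6.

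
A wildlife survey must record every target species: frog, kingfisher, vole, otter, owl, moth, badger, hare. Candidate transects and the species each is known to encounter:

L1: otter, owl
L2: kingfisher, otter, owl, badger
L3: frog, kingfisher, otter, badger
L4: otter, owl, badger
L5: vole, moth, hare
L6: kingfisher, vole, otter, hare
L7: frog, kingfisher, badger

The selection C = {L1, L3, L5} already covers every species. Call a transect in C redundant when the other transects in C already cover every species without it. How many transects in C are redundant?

Drop L1: owl uncovered — not redundant.
Drop L3: frog, kingfisher, badger uncovered — not redundant.
Drop L5: vole, moth, hare uncovered — not redundant.
None of the transects in C is redundant.

0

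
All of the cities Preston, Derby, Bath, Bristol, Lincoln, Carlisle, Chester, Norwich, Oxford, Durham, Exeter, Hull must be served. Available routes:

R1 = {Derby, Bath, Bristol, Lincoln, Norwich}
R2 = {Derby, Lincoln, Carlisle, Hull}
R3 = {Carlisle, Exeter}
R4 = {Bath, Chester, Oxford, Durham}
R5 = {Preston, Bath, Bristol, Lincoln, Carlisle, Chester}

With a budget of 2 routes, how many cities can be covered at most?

8

Choosing R1, R4 covers {Derby, Bath, Bristol, Lincoln, Chester, Norwich, Oxford, Durham} — 8 cities.
No choice of 2 routes does better; here Preston, Carlisle, Exeter, Hull are left uncovered.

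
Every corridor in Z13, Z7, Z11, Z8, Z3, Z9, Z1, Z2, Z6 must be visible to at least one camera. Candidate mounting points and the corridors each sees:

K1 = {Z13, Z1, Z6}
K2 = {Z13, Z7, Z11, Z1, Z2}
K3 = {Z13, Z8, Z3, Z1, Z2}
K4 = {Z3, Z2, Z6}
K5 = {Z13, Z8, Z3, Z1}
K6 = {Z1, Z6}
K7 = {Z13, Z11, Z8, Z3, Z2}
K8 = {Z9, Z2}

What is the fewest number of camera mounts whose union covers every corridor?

4

K1, K2, K3, K8 together cover {Z13, Z7, Z11, Z8, Z3, Z9, Z1, Z2, Z6} — every corridor.
No 3 of the 8 camera mounts cover everything (all 56 triples fall short), so 4 is minimum.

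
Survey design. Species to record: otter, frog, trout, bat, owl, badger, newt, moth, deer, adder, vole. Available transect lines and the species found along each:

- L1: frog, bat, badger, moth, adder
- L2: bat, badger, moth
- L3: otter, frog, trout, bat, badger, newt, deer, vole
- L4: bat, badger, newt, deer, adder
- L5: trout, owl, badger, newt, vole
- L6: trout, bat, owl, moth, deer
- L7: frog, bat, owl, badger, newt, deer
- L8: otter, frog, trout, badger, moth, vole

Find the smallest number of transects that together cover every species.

3

L1, L3, L5 together cover {otter, frog, trout, bat, owl, badger, newt, moth, deer, adder, vole} — every species.
No 2 of the 8 transects cover everything (all 28 pairs fall short), so 3 is minimum.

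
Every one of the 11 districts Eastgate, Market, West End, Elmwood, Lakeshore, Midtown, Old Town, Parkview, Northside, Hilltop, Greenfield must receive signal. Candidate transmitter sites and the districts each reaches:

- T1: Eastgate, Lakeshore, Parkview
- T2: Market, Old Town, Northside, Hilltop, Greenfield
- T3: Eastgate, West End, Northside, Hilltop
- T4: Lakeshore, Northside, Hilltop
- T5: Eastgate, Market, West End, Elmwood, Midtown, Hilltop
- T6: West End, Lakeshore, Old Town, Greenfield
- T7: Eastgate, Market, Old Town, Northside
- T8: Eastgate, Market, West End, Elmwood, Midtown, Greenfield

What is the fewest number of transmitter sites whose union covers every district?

3

T1, T2, T5 together cover {Eastgate, Market, West End, Elmwood, Lakeshore, Midtown, Old Town, Parkview, Northside, Hilltop, Greenfield} — every district.
No 2 of the 8 transmitter sites cover everything (all 28 pairs fall short), so 3 is minimum.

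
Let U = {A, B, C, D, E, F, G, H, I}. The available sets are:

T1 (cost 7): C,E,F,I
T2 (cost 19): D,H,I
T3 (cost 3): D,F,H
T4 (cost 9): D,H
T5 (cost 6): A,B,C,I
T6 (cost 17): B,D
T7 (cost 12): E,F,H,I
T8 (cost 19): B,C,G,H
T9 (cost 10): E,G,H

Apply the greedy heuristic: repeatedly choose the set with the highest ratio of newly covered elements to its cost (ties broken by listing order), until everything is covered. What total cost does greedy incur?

19

Pick 1: T3 adds 3 new (D, F, H) at cost 3 (ratio 3/3).
Pick 2: T5 adds 4 new (A, B, C, I) at cost 6 (ratio 4/6).
Pick 3: T9 adds 2 new (E, G) at cost 10 (ratio 2/10).
Greedy total cost: 3 + 6 + 10 = 19.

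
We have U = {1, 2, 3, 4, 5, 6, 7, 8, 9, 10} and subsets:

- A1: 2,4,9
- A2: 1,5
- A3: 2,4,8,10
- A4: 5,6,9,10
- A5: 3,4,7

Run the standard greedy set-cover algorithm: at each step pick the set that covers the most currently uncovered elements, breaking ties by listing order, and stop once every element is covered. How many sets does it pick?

4

Pick 1: A3 covers 4 new elements (2, 4, 8, 10).
Pick 2: A4 covers 3 new elements (5, 6, 9).
Pick 3: A5 covers 2 new elements (3, 7).
Pick 4: A2 covers 1 new elements (1).
Greedy uses 4 sets.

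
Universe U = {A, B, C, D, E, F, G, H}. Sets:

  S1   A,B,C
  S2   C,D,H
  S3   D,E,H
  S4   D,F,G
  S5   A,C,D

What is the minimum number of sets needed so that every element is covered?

3

S1, S3, S4 together cover {A, B, C, D, E, F, G, H} — every element.
No 2 of the 5 sets cover everything (all 10 pairs fall short), so 3 is minimum.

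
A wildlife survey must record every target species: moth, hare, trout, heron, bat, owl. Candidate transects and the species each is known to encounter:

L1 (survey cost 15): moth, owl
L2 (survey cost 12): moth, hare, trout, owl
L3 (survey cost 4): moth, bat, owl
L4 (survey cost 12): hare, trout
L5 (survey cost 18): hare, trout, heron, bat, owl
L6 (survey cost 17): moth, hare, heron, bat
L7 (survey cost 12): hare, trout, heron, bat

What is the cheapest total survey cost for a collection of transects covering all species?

L3, L7 cover every species at survey cost 4 + 12 = 16.
Any cover uses at least 2 transects; among all covering selections none totals below 16.

16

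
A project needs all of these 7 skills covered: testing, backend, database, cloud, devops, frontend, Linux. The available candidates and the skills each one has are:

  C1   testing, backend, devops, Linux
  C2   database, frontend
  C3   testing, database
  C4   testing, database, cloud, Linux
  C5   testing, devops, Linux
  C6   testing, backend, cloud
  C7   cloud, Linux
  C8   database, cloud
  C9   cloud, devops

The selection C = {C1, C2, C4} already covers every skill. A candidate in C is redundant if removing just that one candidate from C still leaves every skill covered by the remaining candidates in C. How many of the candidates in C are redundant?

Drop C1: backend, devops uncovered — not redundant.
Drop C2: frontend uncovered — not redundant.
Drop C4: cloud uncovered — not redundant.
None of the candidates in C is redundant.

0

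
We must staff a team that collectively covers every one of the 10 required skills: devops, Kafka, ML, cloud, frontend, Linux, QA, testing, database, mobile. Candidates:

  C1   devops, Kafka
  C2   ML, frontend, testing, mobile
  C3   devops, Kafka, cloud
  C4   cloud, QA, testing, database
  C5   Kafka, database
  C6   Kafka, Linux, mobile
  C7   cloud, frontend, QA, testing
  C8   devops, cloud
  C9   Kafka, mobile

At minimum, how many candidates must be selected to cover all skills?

4

C1, C2, C4, C6 together cover {devops, Kafka, ML, cloud, frontend, Linux, QA, testing, database, mobile} — every skill.
No 3 of the 9 candidates cover everything (all 84 triples fall short), so 4 is minimum.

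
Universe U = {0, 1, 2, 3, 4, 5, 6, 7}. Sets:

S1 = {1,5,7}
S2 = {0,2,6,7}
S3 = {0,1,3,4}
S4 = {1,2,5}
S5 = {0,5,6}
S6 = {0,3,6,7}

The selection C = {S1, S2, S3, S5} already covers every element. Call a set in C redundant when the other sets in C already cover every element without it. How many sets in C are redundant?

Drop S1: the rest still cover every element — redundant.
Drop S2: 2 uncovered — not redundant.
Drop S3: 3, 4 uncovered — not redundant.
Drop S5: the rest still cover every element — redundant.
2 redundant: S1, S5.

2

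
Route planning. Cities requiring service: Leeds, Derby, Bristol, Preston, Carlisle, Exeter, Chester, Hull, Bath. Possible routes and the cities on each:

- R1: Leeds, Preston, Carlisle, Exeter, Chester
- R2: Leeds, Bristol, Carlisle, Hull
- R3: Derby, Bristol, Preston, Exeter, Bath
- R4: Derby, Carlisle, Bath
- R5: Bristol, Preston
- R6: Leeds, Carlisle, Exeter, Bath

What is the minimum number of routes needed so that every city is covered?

3

R1, R2, R3 together cover {Leeds, Derby, Bristol, Preston, Carlisle, Exeter, Chester, Hull, Bath} — every city.
No 2 of the 6 routes cover everything (all 15 pairs fall short), so 3 is minimum.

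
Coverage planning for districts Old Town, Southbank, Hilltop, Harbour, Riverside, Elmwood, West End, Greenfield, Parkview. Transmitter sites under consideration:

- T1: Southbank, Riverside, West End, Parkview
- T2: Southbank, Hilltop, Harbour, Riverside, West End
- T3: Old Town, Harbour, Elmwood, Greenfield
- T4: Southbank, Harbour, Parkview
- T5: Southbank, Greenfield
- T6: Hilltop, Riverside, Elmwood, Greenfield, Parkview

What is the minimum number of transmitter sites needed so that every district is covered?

T1, T2, T3 together cover {Old Town, Southbank, Hilltop, Harbour, Riverside, Elmwood, West End, Greenfield, Parkview} — every district.
No 2 of the 6 transmitter sites cover everything (all 15 pairs fall short), so 3 is minimum.

3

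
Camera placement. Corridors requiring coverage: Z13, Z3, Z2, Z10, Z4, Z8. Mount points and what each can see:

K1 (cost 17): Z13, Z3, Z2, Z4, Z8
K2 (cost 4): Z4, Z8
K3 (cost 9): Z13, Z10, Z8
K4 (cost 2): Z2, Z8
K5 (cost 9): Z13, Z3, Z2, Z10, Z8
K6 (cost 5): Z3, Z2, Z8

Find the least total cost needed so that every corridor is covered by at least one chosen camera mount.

13

K2, K5 cover every corridor at cost 4 + 9 = 13.
Any cover uses at least 2 camera mounts; among all covering selections none totals below 13.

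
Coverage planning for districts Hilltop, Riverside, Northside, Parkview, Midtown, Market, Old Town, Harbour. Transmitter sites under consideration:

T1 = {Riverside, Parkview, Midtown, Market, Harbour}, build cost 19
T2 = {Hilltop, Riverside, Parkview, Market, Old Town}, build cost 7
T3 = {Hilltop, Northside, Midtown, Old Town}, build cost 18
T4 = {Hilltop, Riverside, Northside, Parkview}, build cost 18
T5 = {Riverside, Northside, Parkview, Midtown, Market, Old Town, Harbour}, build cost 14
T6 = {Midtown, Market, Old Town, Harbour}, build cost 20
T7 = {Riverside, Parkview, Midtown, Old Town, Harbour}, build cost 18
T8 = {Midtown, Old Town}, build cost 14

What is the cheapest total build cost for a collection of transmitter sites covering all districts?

T2, T5 cover every district at build cost 7 + 14 = 21.
Any cover uses at least 2 transmitter sites; among all covering selections none totals below 21.

21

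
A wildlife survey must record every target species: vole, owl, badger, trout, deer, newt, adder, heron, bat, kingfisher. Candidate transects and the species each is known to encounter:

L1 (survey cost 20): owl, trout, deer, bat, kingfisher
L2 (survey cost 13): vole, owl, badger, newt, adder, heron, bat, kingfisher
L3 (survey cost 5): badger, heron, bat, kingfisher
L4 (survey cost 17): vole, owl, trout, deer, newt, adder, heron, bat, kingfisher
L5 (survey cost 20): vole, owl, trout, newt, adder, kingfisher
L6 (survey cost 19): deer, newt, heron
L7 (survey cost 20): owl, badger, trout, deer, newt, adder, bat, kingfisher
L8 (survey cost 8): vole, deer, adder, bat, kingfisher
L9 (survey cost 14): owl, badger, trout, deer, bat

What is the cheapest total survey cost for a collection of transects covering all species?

L3, L4 cover every species at survey cost 5 + 17 = 22.
Any cover uses at least 2 transects; among all covering selections none totals below 22.

22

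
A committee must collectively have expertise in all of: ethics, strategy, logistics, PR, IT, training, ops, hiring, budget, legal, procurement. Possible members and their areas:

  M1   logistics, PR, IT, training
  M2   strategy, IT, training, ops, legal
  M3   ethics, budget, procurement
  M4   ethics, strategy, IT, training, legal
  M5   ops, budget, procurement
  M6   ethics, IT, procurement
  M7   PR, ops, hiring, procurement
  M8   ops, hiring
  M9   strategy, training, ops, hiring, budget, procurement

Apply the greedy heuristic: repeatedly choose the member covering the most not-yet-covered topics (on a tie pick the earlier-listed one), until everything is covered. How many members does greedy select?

Pick 1: M9 covers 6 new topics (strategy, training, ops, hiring, budget, procurement).
Pick 2: M1 covers 3 new topics (logistics, PR, IT).
Pick 3: M4 covers 2 new topics (ethics, legal).
Greedy uses 3 members.

3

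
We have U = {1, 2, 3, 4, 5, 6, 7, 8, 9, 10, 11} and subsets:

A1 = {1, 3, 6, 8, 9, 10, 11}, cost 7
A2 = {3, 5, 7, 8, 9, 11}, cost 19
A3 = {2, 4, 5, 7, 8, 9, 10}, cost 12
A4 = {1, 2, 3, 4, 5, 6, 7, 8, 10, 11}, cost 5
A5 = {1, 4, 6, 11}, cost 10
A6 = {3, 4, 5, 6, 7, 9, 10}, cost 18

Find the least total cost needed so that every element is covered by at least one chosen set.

A1, A4 cover every element at cost 7 + 5 = 12.
Any cover uses at least 2 sets; among all covering selections none totals below 12.

12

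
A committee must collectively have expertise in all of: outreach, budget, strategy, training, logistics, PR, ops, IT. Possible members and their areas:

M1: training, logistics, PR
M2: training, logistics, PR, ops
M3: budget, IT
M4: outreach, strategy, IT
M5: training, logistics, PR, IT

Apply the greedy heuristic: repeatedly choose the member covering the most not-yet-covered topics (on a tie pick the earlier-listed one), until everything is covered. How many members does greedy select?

Pick 1: M2 covers 4 new topics (training, logistics, PR, ops).
Pick 2: M4 covers 3 new topics (outreach, strategy, IT).
Pick 3: M3 covers 1 new topics (budget).
Greedy uses 3 members.

3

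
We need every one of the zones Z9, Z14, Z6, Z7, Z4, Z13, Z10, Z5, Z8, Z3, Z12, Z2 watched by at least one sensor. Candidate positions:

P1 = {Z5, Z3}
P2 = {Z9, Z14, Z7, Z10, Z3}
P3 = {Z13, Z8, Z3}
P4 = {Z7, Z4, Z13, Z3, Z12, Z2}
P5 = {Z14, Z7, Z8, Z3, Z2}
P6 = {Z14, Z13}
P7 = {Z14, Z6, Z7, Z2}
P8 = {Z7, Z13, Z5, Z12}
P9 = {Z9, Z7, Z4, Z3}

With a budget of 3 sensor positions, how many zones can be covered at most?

10

Choosing P1, P2, P4 covers {Z9, Z14, Z7, Z4, Z13, Z10, Z5, Z3, Z12, Z2} — 10 zones.
No choice of 3 sensor positions does better; here Z6, Z8 are left uncovered.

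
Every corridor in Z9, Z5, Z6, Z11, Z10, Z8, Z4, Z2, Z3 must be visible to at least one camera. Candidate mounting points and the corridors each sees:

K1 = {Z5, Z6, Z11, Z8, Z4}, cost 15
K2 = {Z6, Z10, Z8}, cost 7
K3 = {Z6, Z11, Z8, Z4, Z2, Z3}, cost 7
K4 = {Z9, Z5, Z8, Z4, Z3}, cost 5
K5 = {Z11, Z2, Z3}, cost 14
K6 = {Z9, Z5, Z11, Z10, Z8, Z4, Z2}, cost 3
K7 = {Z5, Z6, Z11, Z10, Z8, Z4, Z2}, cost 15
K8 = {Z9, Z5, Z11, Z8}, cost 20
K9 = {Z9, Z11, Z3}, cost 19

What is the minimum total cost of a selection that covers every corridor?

K3, K6 cover every corridor at cost 7 + 3 = 10.
Any cover uses at least 2 camera mounts; among all covering selections none totals below 10.

10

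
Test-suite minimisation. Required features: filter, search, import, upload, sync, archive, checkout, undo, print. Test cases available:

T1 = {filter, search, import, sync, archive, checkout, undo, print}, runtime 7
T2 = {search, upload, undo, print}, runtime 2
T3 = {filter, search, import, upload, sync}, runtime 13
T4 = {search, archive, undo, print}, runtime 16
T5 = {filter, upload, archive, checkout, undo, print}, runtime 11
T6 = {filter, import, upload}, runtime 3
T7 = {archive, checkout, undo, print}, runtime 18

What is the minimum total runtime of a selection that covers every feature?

T1, T2 cover every feature at runtime 7 + 2 = 9.
Any cover uses at least 2 test cases; among all covering selections none totals below 9.

9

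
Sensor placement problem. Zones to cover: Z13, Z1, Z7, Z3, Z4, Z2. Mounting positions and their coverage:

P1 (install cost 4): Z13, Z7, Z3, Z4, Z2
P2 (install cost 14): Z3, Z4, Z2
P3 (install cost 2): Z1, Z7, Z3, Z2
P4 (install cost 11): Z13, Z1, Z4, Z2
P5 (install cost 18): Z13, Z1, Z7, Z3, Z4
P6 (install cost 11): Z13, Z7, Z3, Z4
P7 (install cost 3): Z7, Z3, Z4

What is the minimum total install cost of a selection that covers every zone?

P1, P3 cover every zone at install cost 4 + 2 = 6.
Any cover uses at least 2 sensor positions; among all covering selections none totals below 6.

6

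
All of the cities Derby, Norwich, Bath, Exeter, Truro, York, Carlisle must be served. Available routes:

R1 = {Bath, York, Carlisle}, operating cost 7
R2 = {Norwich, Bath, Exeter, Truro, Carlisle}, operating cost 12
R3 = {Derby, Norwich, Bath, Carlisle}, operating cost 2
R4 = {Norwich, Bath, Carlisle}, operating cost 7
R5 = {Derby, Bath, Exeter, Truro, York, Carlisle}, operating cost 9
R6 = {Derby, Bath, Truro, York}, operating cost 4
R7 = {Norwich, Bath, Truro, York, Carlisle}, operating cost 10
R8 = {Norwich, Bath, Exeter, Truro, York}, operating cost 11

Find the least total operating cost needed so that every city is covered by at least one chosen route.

R3, R5 cover every city at operating cost 2 + 9 = 11.
Any cover uses at least 2 routes; among all covering selections none totals below 11.
Greedy by coverage-per-operating cost would pick R3, R6, R5 for 15 — worse than the optimum 11.

11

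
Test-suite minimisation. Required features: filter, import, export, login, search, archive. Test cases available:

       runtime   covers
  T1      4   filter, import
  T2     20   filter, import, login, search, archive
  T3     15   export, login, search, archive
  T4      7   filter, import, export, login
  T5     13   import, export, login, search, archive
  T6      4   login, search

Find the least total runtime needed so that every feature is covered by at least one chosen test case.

T1, T5 cover every feature at runtime 4 + 13 = 17.
Any cover uses at least 2 test cases; among all covering selections none totals below 17.
Greedy by coverage-per-runtime would pick T4, T6, T5 for 24 — worse than the optimum 17.

17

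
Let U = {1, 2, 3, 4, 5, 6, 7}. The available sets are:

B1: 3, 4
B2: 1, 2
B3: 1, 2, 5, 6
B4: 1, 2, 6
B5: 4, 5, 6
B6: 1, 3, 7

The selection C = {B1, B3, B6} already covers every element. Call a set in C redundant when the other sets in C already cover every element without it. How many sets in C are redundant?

0

Drop B1: 4 uncovered — not redundant.
Drop B3: 2, 5, 6 uncovered — not redundant.
Drop B6: 7 uncovered — not redundant.
None of the sets in C is redundant.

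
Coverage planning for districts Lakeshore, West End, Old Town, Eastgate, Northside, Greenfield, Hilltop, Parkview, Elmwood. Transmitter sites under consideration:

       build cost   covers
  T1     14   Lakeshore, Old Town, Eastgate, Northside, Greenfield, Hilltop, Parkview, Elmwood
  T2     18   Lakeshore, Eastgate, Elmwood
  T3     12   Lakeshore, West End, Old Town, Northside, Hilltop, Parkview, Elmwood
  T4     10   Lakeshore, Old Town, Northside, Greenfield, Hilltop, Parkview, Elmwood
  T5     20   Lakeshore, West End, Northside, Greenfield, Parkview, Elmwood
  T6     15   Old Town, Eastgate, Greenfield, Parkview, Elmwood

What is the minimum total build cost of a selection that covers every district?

26

T1, T3 cover every district at build cost 14 + 12 = 26.
Any cover uses at least 2 transmitter sites; among all covering selections none totals below 26.
Greedy by coverage-per-build cost would pick T4, T3, T1 for 36 — worse than the optimum 26.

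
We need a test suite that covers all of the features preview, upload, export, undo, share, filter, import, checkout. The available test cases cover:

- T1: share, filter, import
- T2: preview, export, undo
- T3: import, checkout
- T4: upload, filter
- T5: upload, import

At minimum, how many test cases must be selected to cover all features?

4

T1, T2, T3, T4 together cover {preview, upload, export, undo, share, filter, import, checkout} — every feature.
No 3 of the 5 test cases cover everything (all 10 triples fall short), so 4 is minimum.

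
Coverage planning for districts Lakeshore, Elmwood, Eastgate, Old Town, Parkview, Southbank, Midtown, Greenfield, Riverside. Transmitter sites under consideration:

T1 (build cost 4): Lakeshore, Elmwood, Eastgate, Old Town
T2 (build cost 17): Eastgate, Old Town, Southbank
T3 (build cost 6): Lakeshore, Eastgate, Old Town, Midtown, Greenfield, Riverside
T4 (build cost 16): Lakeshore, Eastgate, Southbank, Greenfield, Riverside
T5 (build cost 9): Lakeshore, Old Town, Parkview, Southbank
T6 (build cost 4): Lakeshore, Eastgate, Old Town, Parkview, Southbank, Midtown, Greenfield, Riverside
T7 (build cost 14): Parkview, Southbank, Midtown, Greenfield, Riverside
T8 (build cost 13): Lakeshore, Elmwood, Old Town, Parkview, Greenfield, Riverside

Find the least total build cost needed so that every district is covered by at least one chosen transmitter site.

8

T1, T6 cover every district at build cost 4 + 4 = 8.
Any cover uses at least 2 transmitter sites; among all covering selections none totals below 8.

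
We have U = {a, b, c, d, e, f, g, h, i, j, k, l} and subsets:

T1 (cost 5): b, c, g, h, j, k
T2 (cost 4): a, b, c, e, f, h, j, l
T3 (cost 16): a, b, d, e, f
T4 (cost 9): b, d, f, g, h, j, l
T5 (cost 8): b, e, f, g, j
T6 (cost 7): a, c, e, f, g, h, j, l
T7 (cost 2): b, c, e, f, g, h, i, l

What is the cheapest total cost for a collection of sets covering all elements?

20

T1, T2, T4, T7 cover every element at cost 5 + 4 + 9 + 2 = 20.
Any cover uses at least 3 sets; among all covering selections none totals below 20.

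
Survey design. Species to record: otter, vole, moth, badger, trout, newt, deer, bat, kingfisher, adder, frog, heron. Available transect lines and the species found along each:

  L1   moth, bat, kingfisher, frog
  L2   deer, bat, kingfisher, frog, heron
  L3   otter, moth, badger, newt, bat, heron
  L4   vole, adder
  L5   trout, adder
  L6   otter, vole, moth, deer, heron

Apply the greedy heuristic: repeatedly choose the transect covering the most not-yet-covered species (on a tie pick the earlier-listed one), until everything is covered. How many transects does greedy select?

Pick 1: L3 covers 6 new species (otter, moth, badger, newt, bat, heron).
Pick 2: L2 covers 3 new species (deer, kingfisher, frog).
Pick 3: L4 covers 2 new species (vole, adder).
Pick 4: L5 covers 1 new species (trout).
Greedy uses 4 transects.

4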